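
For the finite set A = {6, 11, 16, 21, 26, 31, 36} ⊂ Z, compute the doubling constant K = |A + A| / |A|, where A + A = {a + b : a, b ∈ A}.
K = |A + A| / |A| = 13/7

Enumerate A + A = {a + b : a, b ∈ A}. With |A| = 7, there are |A|^2 = 49 ordered sum pairs; collecting distinct values, A + A = {12, 17, 22, 27, 32, 37, 42, 47, 52, 57, 62, 67, 72}, so |A + A| = 13. Thus K = 13/7. Here |A + A| = 2|A| − 1 = 13, the minimum possible — so K = 13/7 is minimal, which holds iff A is an arithmetic progression.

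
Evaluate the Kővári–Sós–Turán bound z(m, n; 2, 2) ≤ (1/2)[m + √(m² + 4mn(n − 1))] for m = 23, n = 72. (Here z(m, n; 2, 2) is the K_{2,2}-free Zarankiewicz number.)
z(23, 72; 2, 2) ≤ (1/2)[23 + √(23² + 4·23·72·71)] = (1/2)[23 + √470833] = 354.5864

Kővári–Sós–Turán: let r_1, ..., r_23 be the row sums and z = Σ r_i the total number of 1s. Each pair of columns can share at most one row with both entries 1 (else a 2×2 all-ones block appears), so Σ_i C(r_i, 2) ≤ C(72, 2) = 2556. By convexity Σ_i C(r_i, 2) ≥ 23·C(z/23, 2) = z(z − 23)/(2·23), giving z² − 23z − 23·72·71 ≤ 0 and hence z ≤ (1/2)[23 + √(529 + 4·117576)] = (1/2)[23 + √470833] ≈ (1/2)(23 + 686.1727) = 354.5864.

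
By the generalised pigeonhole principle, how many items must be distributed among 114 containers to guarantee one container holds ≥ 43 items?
n = (43 − 1)·114 + 1 = 4789

By the generalised pigeonhole principle, to guarantee some box contains ≥ r objects we need more than (r − 1) · k objects total. Threshold: n = (r − 1) · k + 1. With r = 43 and k = 114: n = 42 · 114 + 1 = 4788 + 1 = 4789. For n = 4788 = 42 · 114, we can put exactly 42 objects in every box, avoiding 43 in any single one — so 4789 is tight.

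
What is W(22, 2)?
W(22, 2) = 22 + 1 = 23

A 2-term AP is any pair of integers, so a monochromatic 2-AP exists iff some colour is used at least twice. With 22 colours, the colouring i ↦ i on {1, ..., 22} uses each colour once, avoiding any monochromatic pair, so W(22, 2) > 22. For {1, ..., 23}, pigeonhole forces two integers of the same colour, which form a monochromatic 2-AP. Hence W(22, 2) = 23.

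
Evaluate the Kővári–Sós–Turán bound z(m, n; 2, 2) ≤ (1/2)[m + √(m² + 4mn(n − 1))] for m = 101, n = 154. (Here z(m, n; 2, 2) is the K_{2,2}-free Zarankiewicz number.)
z(101, 154; 2, 2) ≤ (1/2)[101 + √(101² + 4·101·154·153)] = (1/2)[101 + √9529249] = 1593.9741

Kővári–Sós–Turán: let r_1, ..., r_101 be the row sums and z = Σ r_i the total number of 1s. Each pair of columns can share at most one row with both entries 1 (else a 2×2 all-ones block appears), so Σ_i C(r_i, 2) ≤ C(154, 2) = 11781. By convexity Σ_i C(r_i, 2) ≥ 101·C(z/101, 2) = z(z − 101)/(2·101), giving z² − 101z − 101·154·153 ≤ 0 and hence z ≤ (1/2)[101 + √(10201 + 4·2379762)] = (1/2)[101 + √9529249] ≈ (1/2)(101 + 3086.9482) = 1593.9741.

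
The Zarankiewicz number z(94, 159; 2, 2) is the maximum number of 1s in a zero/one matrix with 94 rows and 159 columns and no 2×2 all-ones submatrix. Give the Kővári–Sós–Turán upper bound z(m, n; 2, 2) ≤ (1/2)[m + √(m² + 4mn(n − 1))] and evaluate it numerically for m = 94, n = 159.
z(94, 159; 2, 2) ≤ (1/2)[94 + √(94² + 4·94·159·158)] = (1/2)[94 + √9454708] = 1584.4254

Kővári–Sós–Turán: let r_1, ..., r_94 be the row sums and z = Σ r_i the total number of 1s. Each pair of columns can share at most one row with both entries 1 (else a 2×2 all-ones block appears), so Σ_i C(r_i, 2) ≤ C(159, 2) = 12561. By convexity Σ_i C(r_i, 2) ≥ 94·C(z/94, 2) = z(z − 94)/(2·94), giving z² − 94z − 94·159·158 ≤ 0 and hence z ≤ (1/2)[94 + √(8836 + 4·2361468)] = (1/2)[94 + √9454708] ≈ (1/2)(94 + 3074.8509) = 1584.4254.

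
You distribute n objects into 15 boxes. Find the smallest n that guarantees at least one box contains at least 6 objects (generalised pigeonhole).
n = (6 − 1)·15 + 1 = 76

By the generalised pigeonhole principle, to guarantee some box contains ≥ r objects we need more than (r − 1) · k objects total. Threshold: n = (r − 1) · k + 1. With r = 6 and k = 15: n = 5 · 15 + 1 = 75 + 1 = 76. For n = 75 = 5 · 15, we can put exactly 5 objects in every box, avoiding 6 in any single one — so 76 is tight.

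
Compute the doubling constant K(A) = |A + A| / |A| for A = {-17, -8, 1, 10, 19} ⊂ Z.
K = |A + A| / |A| = 9/5

Enumerate A + A = {a + b : a, b ∈ A}. With |A| = 5, there are |A|^2 = 25 ordered sum pairs; collecting distinct values, A + A = {-34, -25, -16, -7, 2, 11, 20, 29, 38}, so |A + A| = 9. Thus K = 9/5. Here |A + A| = 2|A| − 1 = 9, the minimum possible — so K = 9/5 is minimal, which holds iff A is an arithmetic progression.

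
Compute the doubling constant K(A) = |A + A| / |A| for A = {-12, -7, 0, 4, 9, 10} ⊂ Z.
K = |A + A| / |A| = 20/6 = 10/3

Enumerate A + A = {a + b : a, b ∈ A}. With |A| = 6, there are |A|^2 = 36 ordered sum pairs; collecting distinct values, A + A = {-24, -19, -14, -12, -8, -7, -3, -2, 0, 2, 3, 4, 8, 9, 10, 13, 14, 18, 19, 20}, so |A + A| = 20. Thus K = 20/6 = 10/3. For comparison, the minimum possible |A + A| over all 6-element sets is 2·6 − 1 = 11 (so min K = 11/6), attained only by arithmetic progressions.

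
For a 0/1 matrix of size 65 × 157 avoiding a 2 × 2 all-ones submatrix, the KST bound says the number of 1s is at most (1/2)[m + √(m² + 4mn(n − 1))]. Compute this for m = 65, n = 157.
z(65, 157; 2, 2) ≤ (1/2)[65 + √(65² + 4·65·157·156)] = (1/2)[65 + √6372145] = 1294.6554

Kővári–Sós–Turán: let r_1, ..., r_65 be the row sums and z = Σ r_i the total number of 1s. Each pair of columns can share at most one row with both entries 1 (else a 2×2 all-ones block appears), so Σ_i C(r_i, 2) ≤ C(157, 2) = 12246. By convexity Σ_i C(r_i, 2) ≥ 65·C(z/65, 2) = z(z − 65)/(2·65), giving z² − 65z − 65·157·156 ≤ 0 and hence z ≤ (1/2)[65 + √(4225 + 4·1591980)] = (1/2)[65 + √6372145] ≈ (1/2)(65 + 2524.3108) = 1294.6554.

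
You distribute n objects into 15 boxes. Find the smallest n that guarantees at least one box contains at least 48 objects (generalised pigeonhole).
n = (48 − 1)·15 + 1 = 706

By the generalised pigeonhole principle, to guarantee some box contains ≥ r objects we need more than (r − 1) · k objects total. Threshold: n = (r − 1) · k + 1. With r = 48 and k = 15: n = 47 · 15 + 1 = 705 + 1 = 706. For n = 705 = 47 · 15, we can put exactly 47 objects in every box, avoiding 48 in any single one — so 706 is tight.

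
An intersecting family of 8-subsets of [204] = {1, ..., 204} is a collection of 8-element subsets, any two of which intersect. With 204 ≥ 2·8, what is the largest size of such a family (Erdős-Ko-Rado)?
max |F| = C(203, 7) = 2538793728570

Erdős-Ko-Rado (1961): when n ≥ 2k, max |F| = C(n−1, k−1). The bound is attained by the star {A : i ∈ A} for any fixed i ∈ [n]. Here C(204−1, 8−1) = C(203, 7) = 2538793728570.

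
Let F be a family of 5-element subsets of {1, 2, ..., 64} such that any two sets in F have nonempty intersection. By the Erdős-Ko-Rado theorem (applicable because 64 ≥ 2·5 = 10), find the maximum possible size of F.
max |F| = C(63, 4) = 595665

Erdős-Ko-Rado (1961): when n ≥ 2k, max |F| = C(n−1, k−1). The bound is attained by the star {A : i ∈ A} for any fixed i ∈ [n]. Here C(64−1, 5−1) = C(63, 4) = 595665.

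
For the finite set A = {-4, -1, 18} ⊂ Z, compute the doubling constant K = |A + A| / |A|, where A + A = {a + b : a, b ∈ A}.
K = |A + A| / |A| = 6/3 = 2

Enumerate A + A = {a + b : a, b ∈ A}. With |A| = 3, there are |A|^2 = 9 ordered sum pairs; collecting distinct values, A + A = {-8, -5, -2, 14, 17, 36}, so |A + A| = 6. Thus K = 6/3 = 2. For comparison, the minimum possible |A + A| over all 3-element sets is 2·3 − 1 = 5 (so min K = 5/3), attained only by arithmetic progressions.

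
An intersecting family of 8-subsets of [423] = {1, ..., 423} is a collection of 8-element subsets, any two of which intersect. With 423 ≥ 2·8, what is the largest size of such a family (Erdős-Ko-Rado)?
max |F| = C(422, 7) = 449814023625824

Erdős-Ko-Rado (1961): when n ≥ 2k, max |F| = C(n−1, k−1). The bound is attained by the star {A : i ∈ A} for any fixed i ∈ [n]. Here C(423−1, 8−1) = C(422, 7) = 449814023625824.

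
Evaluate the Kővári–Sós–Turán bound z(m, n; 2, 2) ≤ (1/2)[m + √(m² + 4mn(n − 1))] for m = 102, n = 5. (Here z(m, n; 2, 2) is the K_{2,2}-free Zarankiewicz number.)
z(102, 5; 2, 2) ≤ (1/2)[102 + √(102² + 4·102·5·4)] = (1/2)[102 + √18564] = 119.1249

Kővári–Sós–Turán: let r_1, ..., r_102 be the row sums and z = Σ r_i the total number of 1s. Each pair of columns can share at most one row with both entries 1 (else a 2×2 all-ones block appears), so Σ_i C(r_i, 2) ≤ C(5, 2) = 10. By convexity Σ_i C(r_i, 2) ≥ 102·C(z/102, 2) = z(z − 102)/(2·102), giving z² − 102z − 102·5·4 ≤ 0 and hence z ≤ (1/2)[102 + √(10404 + 4·2040)] = (1/2)[102 + √18564] ≈ (1/2)(102 + 136.2498) = 119.1249.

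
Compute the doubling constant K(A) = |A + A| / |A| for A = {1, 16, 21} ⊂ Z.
K = |A + A| / |A| = 6/3 = 2

Enumerate A + A = {a + b : a, b ∈ A}. With |A| = 3, there are |A|^2 = 9 ordered sum pairs; collecting distinct values, A + A = {2, 17, 22, 32, 37, 42}, so |A + A| = 6. Thus K = 6/3 = 2. For comparison, the minimum possible |A + A| over all 3-element sets is 2·3 − 1 = 5 (so min K = 5/3), attained only by arithmetic progressions.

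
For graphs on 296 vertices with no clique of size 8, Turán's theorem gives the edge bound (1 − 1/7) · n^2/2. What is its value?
Turán density bound = (6/7) · 296^2/2 = 262848/7 ≈ 37549.7143

Turán's theorem: ex(n, K_{r+1}) is achieved by the complete r-partite Turán graph T(n, r) with parts as balanced as possible, and is at most (1 − 1/r) · n^2/2. For r = 7, n = 296: the density bound is (6/7) · 87616/2 = 262848/7 ≈ 37549.7143. The integer-valued extremum is e(T(296, 7)) = 37549, which is strictly less than the density bound 262848/7 since 7 ∤ 296 (the parts of T(296, 7) cannot all be equal).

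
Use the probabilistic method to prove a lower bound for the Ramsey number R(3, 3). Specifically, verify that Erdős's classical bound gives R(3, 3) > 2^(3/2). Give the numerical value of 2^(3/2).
2^(3/2) = 2.8284; so R(3, 3) > 2.8284

Colour each edge of K_n uniformly at random with red/blue. The expected number of monochromatic K_3 is C(n, 3) · 2 · 2^(−C(3,2)). If C(n, 3) · 2^(1 − C(3,2)) < 1, then with positive probability no monochromatic K_3 exists, so R(3, 3) > n. The standard estimate C(n, 3) ≤ n^3/3! shows this inequality holds whenever n ≤ 2^(3/2) (since 3! · 2^(C(3,2) − 1) > 2^(3^2/2) ≥ n^3). Hence R(3, 3) > 2^(3/2) = 2.8284.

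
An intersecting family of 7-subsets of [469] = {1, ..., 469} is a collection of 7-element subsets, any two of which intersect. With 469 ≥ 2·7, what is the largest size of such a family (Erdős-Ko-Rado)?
max |F| = C(468, 6) = 14130843232584

Erdős-Ko-Rado (1961): when n ≥ 2k, max |F| = C(n−1, k−1). The bound is attained by the star {A : i ∈ A} for any fixed i ∈ [n]. Here C(469−1, 7−1) = C(468, 6) = 14130843232584.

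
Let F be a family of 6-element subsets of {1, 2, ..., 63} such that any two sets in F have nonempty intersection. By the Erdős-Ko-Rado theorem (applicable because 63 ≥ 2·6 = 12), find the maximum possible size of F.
max |F| = C(62, 5) = 6471002

Erdős-Ko-Rado (1961): when n ≥ 2k, max |F| = C(n−1, k−1). The bound is attained by the star {A : i ∈ A} for any fixed i ∈ [n]. Here C(63−1, 6−1) = C(62, 5) = 6471002.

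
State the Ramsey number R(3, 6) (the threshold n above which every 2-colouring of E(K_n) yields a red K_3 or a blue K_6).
R(3, 6) = 18

Lower bound: an explicit 2-colouring of K_{17} (typically a Paley-type or other structured construction) avoids a red K_3 and a blue K_6, showing R(3, 6) > 17.
Upper bound: the simple Erdős–Szekeres recurrence only gives R(3, 6) ≤ 20; the tight bound R(3, 6) ≤ 18 requires a sharper case analysis (or computer search) of 2-colourings of K_{18}.
Hence R(3, 6) = 18.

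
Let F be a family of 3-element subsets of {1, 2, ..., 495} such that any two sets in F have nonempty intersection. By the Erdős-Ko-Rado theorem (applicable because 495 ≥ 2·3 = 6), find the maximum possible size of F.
max |F| = C(494, 2) = 121771

The Erdős-Ko-Rado theorem states: for n ≥ 2k, an intersecting family of k-subsets of an n-element set has size at most C(n − 1, k − 1), with equality for 'star' families {A ⊆ [n] : |A| = k, i ∈ A} (fix an element i). For n = 495, k = 3: C(494, 2) = 121771.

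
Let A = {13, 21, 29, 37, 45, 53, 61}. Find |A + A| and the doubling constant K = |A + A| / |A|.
K = |A + A| / |A| = 13/7

Enumerate A + A = {a + b : a, b ∈ A}. With |A| = 7, there are |A|^2 = 49 ordered sum pairs; collecting distinct values, A + A = {26, 34, 42, 50, 58, 66, 74, 82, 90, 98, 106, 114, 122}, so |A + A| = 13. Thus K = 13/7. Here |A + A| = 2|A| − 1 = 13, the minimum possible — so K = 13/7 is minimal, which holds iff A is an arithmetic progression.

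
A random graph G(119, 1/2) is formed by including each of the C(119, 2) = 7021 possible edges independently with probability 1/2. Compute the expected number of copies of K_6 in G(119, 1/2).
E[# K_6] = C(119, 6) · (1/2)^C(6, 2) = 3470108187 / 2^15 ≈ 105899.297699

For each 6-subset S of vertices (there are C(119, 6) = 3470108187 such S), let X_S = 1 if S induces a K_6 (all C(6, 2) = 15 edges present). Then P(X_S = 1) = (1/2)^15 = 1/32768. By linearity of expectation, E[# K_6] = C(119, 6) · (1/2)^15 = 3470108187 / 32768 ≈ 105899.297699.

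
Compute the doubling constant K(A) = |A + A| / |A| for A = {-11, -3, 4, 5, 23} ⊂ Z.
K = |A + A| / |A| = 14/5

Enumerate A + A = {a + b : a, b ∈ A}. With |A| = 5, there are |A|^2 = 25 ordered sum pairs; collecting distinct values, A + A = {-22, -14, -7, -6, 1, 2, 8, 9, 10, 12, 20, 27, 28, 46}, so |A + A| = 14. Thus K = 14/5. For comparison, the minimum possible |A + A| over all 5-element sets is 2·5 − 1 = 9 (so min K = 9/5), attained only by arithmetic progressions.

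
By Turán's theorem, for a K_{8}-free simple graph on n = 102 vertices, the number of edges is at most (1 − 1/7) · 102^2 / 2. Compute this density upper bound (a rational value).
Turán density bound = (6/7) · 102^2/2 = 31212/7 ≈ 4458.8571

Turán's theorem: ex(n, K_{r+1}) is achieved by the complete r-partite Turán graph T(n, r) with parts as balanced as possible, and is at most (1 − 1/r) · n^2/2. For r = 7, n = 102: the density bound is (6/7) · 10404/2 = 31212/7 ≈ 4458.8571. The integer-valued extremum is e(T(102, 7)) = 4458, which is strictly less than the density bound 31212/7 since 7 ∤ 102 (the parts of T(102, 7) cannot all be equal).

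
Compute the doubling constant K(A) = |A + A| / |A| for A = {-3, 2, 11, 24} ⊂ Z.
K = |A + A| / |A| = 10/4 = 5/2

Enumerate A + A = {a + b : a, b ∈ A}. With |A| = 4, there are |A|^2 = 16 ordered sum pairs; collecting distinct values, A + A = {-6, -1, 4, 8, 13, 21, 22, 26, 35, 48}, so |A + A| = 10. Thus K = 10/4 = 5/2. For comparison, the minimum possible |A + A| over all 4-element sets is 2·4 − 1 = 7 (so min K = 7/4), attained only by arithmetic progressions.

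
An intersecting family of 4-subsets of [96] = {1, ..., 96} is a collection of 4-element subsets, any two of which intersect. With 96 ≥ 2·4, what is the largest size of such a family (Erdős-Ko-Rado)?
max |F| = C(95, 3) = 138415

Erdős-Ko-Rado (1961): when n ≥ 2k, max |F| = C(n−1, k−1). The bound is attained by the star {A : i ∈ A} for any fixed i ∈ [n]. Here C(96−1, 4−1) = C(95, 3) = 138415.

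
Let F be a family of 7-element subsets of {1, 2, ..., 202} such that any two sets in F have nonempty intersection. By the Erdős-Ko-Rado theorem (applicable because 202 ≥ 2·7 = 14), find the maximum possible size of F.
max |F| = C(201, 6) = 84944276340

Erdős-Ko-Rado (1961): when n ≥ 2k, max |F| = C(n−1, k−1). The bound is attained by the star {A : i ∈ A} for any fixed i ∈ [n]. Here C(202−1, 7−1) = C(201, 6) = 84944276340.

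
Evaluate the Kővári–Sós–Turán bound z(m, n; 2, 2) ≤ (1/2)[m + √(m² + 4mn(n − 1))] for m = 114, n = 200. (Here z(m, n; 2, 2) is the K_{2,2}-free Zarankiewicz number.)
z(114, 200; 2, 2) ≤ (1/2)[114 + √(114² + 4·114·200·199)] = (1/2)[114 + √18161796] = 2187.8329

Kővári–Sós–Turán: let r_1, ..., r_114 be the row sums and z = Σ r_i the total number of 1s. Each pair of columns can share at most one row with both entries 1 (else a 2×2 all-ones block appears), so Σ_i C(r_i, 2) ≤ C(200, 2) = 19900. By convexity Σ_i C(r_i, 2) ≥ 114·C(z/114, 2) = z(z − 114)/(2·114), giving z² − 114z − 114·200·199 ≤ 0 and hence z ≤ (1/2)[114 + √(12996 + 4·4537200)] = (1/2)[114 + √18161796] ≈ (1/2)(114 + 4261.6659) = 2187.8329.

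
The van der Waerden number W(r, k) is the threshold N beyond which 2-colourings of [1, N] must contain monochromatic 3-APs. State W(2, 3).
W(2, 3) = 9

Lower bound: the 2-colouring RRBBRRBB of {1, ..., 8} (R at positions {1, 2, 5, 6}, B at {3, 4, 7, 8}) contains no monochromatic 3-term AP, so W(2, 3) > 8. Upper bound: a case analysis on any 2-colouring of {1, ..., 9} forces such an AP. Hence W(2, 3) = 9.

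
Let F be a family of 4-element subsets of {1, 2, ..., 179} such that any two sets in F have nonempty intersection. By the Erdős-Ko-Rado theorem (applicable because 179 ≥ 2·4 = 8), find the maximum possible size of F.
max |F| = C(178, 3) = 924176

Erdős-Ko-Rado (1961): when n ≥ 2k, max |F| = C(n−1, k−1). The bound is attained by the star {A : i ∈ A} for any fixed i ∈ [n]. Here C(179−1, 4−1) = C(178, 3) = 924176.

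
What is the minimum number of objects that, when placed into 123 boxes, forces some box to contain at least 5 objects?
n = (5 − 1)·123 + 1 = 493

By the generalised pigeonhole principle, to guarantee some box contains ≥ r objects we need more than (r − 1) · k objects total. Threshold: n = (r − 1) · k + 1. With r = 5 and k = 123: n = 4 · 123 + 1 = 492 + 1 = 493. For n = 492 = 4 · 123, we can put exactly 4 objects in every box, avoiding 5 in any single one — so 493 is tight.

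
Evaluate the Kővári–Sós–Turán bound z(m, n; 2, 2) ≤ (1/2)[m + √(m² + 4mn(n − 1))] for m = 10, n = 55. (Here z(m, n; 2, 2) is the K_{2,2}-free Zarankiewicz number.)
z(10, 55; 2, 2) ≤ (1/2)[10 + √(10² + 4·10·55·54)] = (1/2)[10 + √118900] = 177.4094

Kővári–Sós–Turán: let r_1, ..., r_10 be the row sums and z = Σ r_i the total number of 1s. Each pair of columns can share at most one row with both entries 1 (else a 2×2 all-ones block appears), so Σ_i C(r_i, 2) ≤ C(55, 2) = 1485. By convexity Σ_i C(r_i, 2) ≥ 10·C(z/10, 2) = z(z − 10)/(2·10), giving z² − 10z − 10·55·54 ≤ 0 and hence z ≤ (1/2)[10 + √(100 + 4·29700)] = (1/2)[10 + √118900] ≈ (1/2)(10 + 344.8188) = 177.4094.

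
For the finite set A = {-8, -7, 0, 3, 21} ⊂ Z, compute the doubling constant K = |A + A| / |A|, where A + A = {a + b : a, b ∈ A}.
K = |A + A| / |A| = 15/5 = 3

Enumerate A + A = {a + b : a, b ∈ A}. With |A| = 5, there are |A|^2 = 25 ordered sum pairs; collecting distinct values, A + A = {-16, -15, -14, -8, -7, -5, -4, 0, 3, 6, 13, 14, 21, 24, 42}, so |A + A| = 15. Thus K = 15/5 = 3. For comparison, the minimum possible |A + A| over all 5-element sets is 2·5 − 1 = 9 (so min K = 9/5), attained only by arithmetic progressions.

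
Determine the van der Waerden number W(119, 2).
W(119, 2) = 119 + 1 = 120

A 2-term AP is any pair of integers, so a monochromatic 2-AP exists iff some colour is used at least twice. With 119 colours, the colouring i ↦ i on {1, ..., 119} uses each colour once, avoiding any monochromatic pair, so W(119, 2) > 119. For {1, ..., 120}, pigeonhole forces two integers of the same colour, which form a monochromatic 2-AP. Hence W(119, 2) = 120.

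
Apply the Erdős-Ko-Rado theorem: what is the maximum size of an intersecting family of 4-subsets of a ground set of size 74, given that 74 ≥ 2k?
max |F| = C(73, 3) = 62196

Erdős-Ko-Rado (1961): when n ≥ 2k, max |F| = C(n−1, k−1). The bound is attained by the star {A : i ∈ A} for any fixed i ∈ [n]. Here C(74−1, 4−1) = C(73, 3) = 62196.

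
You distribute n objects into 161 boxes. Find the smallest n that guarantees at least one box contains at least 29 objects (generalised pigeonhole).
n = (29 − 1)·161 + 1 = 4509

By the generalised pigeonhole principle, to guarantee some box contains ≥ r objects we need more than (r − 1) · k objects total. Threshold: n = (r − 1) · k + 1. With r = 29 and k = 161: n = 28 · 161 + 1 = 4508 + 1 = 4509. For n = 4508 = 28 · 161, we can put exactly 28 objects in every box, avoiding 29 in any single one — so 4509 is tight.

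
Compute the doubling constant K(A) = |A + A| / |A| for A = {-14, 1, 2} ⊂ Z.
K = |A + A| / |A| = 6/3 = 2

Enumerate A + A = {a + b : a, b ∈ A}. With |A| = 3, there are |A|^2 = 9 ordered sum pairs; collecting distinct values, A + A = {-28, -13, -12, 2, 3, 4}, so |A + A| = 6. Thus K = 6/3 = 2. For comparison, the minimum possible |A + A| over all 3-element sets is 2·3 − 1 = 5 (so min K = 5/3), attained only by arithmetic progressions.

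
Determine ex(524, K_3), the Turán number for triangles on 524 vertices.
ex(524, K_3) = ⌊524^2/4⌋ = 68644

Mantel (1907): a triangle-free graph on n vertices has at most ⌊n^2/4⌋ edges, with equality for the complete bipartite graph K_{⌊n/2⌋, ⌈n/2⌉}. For n = 524: ⌊524^2/4⌋ = ⌊274576/4⌋ = 68644. The extremal graph is K_{262, 262}, which has 262·262 = 68644 edges.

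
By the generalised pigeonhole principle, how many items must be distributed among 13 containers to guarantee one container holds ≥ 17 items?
n = (17 − 1)·13 + 1 = 209

By the generalised pigeonhole principle, to guarantee some box contains ≥ r objects we need more than (r − 1) · k objects total. Threshold: n = (r − 1) · k + 1. With r = 17 and k = 13: n = 16 · 13 + 1 = 208 + 1 = 209. For n = 208 = 16 · 13, we can put exactly 16 objects in every box, avoiding 17 in any single one — so 209 is tight.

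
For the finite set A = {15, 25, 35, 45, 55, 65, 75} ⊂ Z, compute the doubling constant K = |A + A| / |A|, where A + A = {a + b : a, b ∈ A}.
K = |A + A| / |A| = 13/7

Enumerate A + A = {a + b : a, b ∈ A}. With |A| = 7, there are |A|^2 = 49 ordered sum pairs; collecting distinct values, A + A = {30, 40, 50, 60, 70, 80, 90, 100, 110, 120, 130, 140, 150}, so |A + A| = 13. Thus K = 13/7. Here |A + A| = 2|A| − 1 = 13, the minimum possible — so K = 13/7 is minimal, which holds iff A is an arithmetic progression.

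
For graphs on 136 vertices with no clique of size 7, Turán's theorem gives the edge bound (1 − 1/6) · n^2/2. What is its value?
Turán density bound = (5/6) · 136^2/2 = 23120/3 ≈ 7706.6667

Turán's theorem: ex(n, K_{r+1}) is achieved by the complete r-partite Turán graph T(n, r) with parts as balanced as possible, and is at most (1 − 1/r) · n^2/2. For r = 6, n = 136: the density bound is (5/6) · 18496/2 = 23120/3 ≈ 7706.6667. The integer-valued extremum is e(T(136, 6)) = 7706, which is strictly less than the density bound 23120/3 since 6 ∤ 136 (the parts of T(136, 6) cannot all be equal).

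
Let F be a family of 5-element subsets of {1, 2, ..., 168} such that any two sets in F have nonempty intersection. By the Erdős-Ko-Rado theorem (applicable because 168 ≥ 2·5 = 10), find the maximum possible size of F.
max |F| = C(167, 4) = 31256555

The Erdős-Ko-Rado theorem states: for n ≥ 2k, an intersecting family of k-subsets of an n-element set has size at most C(n − 1, k − 1), with equality for 'star' families {A ⊆ [n] : |A| = k, i ∈ A} (fix an element i). For n = 168, k = 5: C(167, 4) = 31256555.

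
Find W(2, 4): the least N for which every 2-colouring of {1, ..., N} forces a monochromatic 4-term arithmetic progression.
W(2, 4) = 35

This is a classical value, W(2, 4) = 35, established by combining an explicit 2-colouring of {1, ..., 34} with no monochromatic 4-AP (giving the lower bound W(2, 4) > 34) and a finite case analysis / exhaustive computer search showing every 2-colouring of {1, ..., 35} has such an AP.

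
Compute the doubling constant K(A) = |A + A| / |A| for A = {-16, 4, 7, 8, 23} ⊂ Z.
K = |A + A| / |A| = 15/5 = 3

Enumerate A + A = {a + b : a, b ∈ A}. With |A| = 5, there are |A|^2 = 25 ordered sum pairs; collecting distinct values, A + A = {-32, -12, -9, -8, 7, 8, 11, 12, 14, 15, 16, 27, 30, 31, 46}, so |A + A| = 15. Thus K = 15/5 = 3. For comparison, the minimum possible |A + A| over all 5-element sets is 2·5 − 1 = 9 (so min K = 9/5), attained only by arithmetic progressions.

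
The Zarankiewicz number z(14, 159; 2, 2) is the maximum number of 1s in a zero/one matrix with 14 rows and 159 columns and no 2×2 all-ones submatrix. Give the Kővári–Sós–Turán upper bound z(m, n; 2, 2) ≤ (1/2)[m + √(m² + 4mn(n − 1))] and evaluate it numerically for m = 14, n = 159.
z(14, 159; 2, 2) ≤ (1/2)[14 + √(14² + 4·14·159·158)] = (1/2)[14 + √1407028] = 600.0911

Kővári–Sós–Turán: let r_1, ..., r_14 be the row sums and z = Σ r_i the total number of 1s. Each pair of columns can share at most one row with both entries 1 (else a 2×2 all-ones block appears), so Σ_i C(r_i, 2) ≤ C(159, 2) = 12561. By convexity Σ_i C(r_i, 2) ≥ 14·C(z/14, 2) = z(z − 14)/(2·14), giving z² − 14z − 14·159·158 ≤ 0 and hence z ≤ (1/2)[14 + √(196 + 4·351708)] = (1/2)[14 + √1407028] ≈ (1/2)(14 + 1186.1821) = 600.0911.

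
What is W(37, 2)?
W(37, 2) = 37 + 1 = 38

A 2-term AP is any pair of integers, so a monochromatic 2-AP exists iff some colour is used at least twice. With 37 colours, the colouring i ↦ i on {1, ..., 37} uses each colour once, avoiding any monochromatic pair, so W(37, 2) > 37. For {1, ..., 38}, pigeonhole forces two integers of the same colour, which form a monochromatic 2-AP. Hence W(37, 2) = 38.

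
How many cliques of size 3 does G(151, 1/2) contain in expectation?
E[# K_3] = C(151, 3) · (1/2)^C(3, 2) = 562475 / 2^3 = 70309.375

For each 3-subset S of vertices (there are C(151, 3) = 562475 such S), let X_S = 1 if S induces a K_3 (all C(3, 2) = 3 edges present). Then P(X_S = 1) = (1/2)^3 = 1/8. By linearity of expectation, E[# K_3] = C(151, 3) · (1/2)^3 = 562475 / 8 = 70309.375.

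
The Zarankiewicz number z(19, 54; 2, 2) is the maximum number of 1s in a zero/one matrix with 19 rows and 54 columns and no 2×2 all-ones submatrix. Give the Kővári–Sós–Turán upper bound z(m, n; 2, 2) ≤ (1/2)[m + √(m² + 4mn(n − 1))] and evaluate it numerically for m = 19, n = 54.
z(19, 54; 2, 2) ≤ (1/2)[19 + √(19² + 4·19·54·53)] = (1/2)[19 + √217873] = 242.8843

Kővári–Sós–Turán: let r_1, ..., r_19 be the row sums and z = Σ r_i the total number of 1s. Each pair of columns can share at most one row with both entries 1 (else a 2×2 all-ones block appears), so Σ_i C(r_i, 2) ≤ C(54, 2) = 1431. By convexity Σ_i C(r_i, 2) ≥ 19·C(z/19, 2) = z(z − 19)/(2·19), giving z² − 19z − 19·54·53 ≤ 0 and hence z ≤ (1/2)[19 + √(361 + 4·54378)] = (1/2)[19 + √217873] ≈ (1/2)(19 + 466.7687) = 242.8843.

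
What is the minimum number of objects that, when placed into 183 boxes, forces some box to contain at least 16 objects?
n = (16 − 1)·183 + 1 = 2746

By the generalised pigeonhole principle, to guarantee some box contains ≥ r objects we need more than (r − 1) · k objects total. Threshold: n = (r − 1) · k + 1. With r = 16 and k = 183: n = 15 · 183 + 1 = 2745 + 1 = 2746. For n = 2745 = 15 · 183, we can put exactly 15 objects in every box, avoiding 16 in any single one — so 2746 is tight.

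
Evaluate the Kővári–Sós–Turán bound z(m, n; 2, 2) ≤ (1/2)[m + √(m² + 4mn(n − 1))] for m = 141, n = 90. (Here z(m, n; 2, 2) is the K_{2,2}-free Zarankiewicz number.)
z(141, 90; 2, 2) ≤ (1/2)[141 + √(141² + 4·141·90·89)] = (1/2)[141 + √4537521] = 1135.5729

Kővári–Sós–Turán: let r_1, ..., r_141 be the row sums and z = Σ r_i the total number of 1s. Each pair of columns can share at most one row with both entries 1 (else a 2×2 all-ones block appears), so Σ_i C(r_i, 2) ≤ C(90, 2) = 4005. By convexity Σ_i C(r_i, 2) ≥ 141·C(z/141, 2) = z(z − 141)/(2·141), giving z² − 141z − 141·90·89 ≤ 0 and hence z ≤ (1/2)[141 + √(19881 + 4·1129410)] = (1/2)[141 + √4537521] ≈ (1/2)(141 + 2130.1458) = 1135.5729.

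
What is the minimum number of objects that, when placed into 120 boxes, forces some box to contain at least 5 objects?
n = (5 − 1)·120 + 1 = 481

By the generalised pigeonhole principle, to guarantee some box contains ≥ r objects we need more than (r − 1) · k objects total. Threshold: n = (r − 1) · k + 1. With r = 5 and k = 120: n = 4 · 120 + 1 = 480 + 1 = 481. For n = 480 = 4 · 120, we can put exactly 4 objects in every box, avoiding 5 in any single one — so 481 is tight.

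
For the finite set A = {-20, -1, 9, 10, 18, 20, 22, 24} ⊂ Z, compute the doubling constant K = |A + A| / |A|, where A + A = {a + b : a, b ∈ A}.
K = |A + A| / |A| = 31/8

Enumerate A + A = {a + b : a, b ∈ A}. With |A| = 8, there are |A|^2 = 64 ordered sum pairs; collecting distinct values, A + A = {-40, -21, -11, -10, -2, 0, 2, 4, 8, 9, 17, 18, 19, 20, 21, 23, 27, 28, 29, 30, 31, 32, 33, 34, 36, 38, 40, 42, 44, 46, 48}, so |A + A| = 31. Thus K = 31/8. For comparison, the minimum possible |A + A| over all 8-element sets is 2·8 − 1 = 15 (so min K = 15/8), attained only by arithmetic progressions.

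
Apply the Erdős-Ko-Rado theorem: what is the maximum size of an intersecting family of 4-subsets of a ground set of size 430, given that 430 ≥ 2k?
max |F| = C(429, 3) = 13067054

Erdős-Ko-Rado (1961): when n ≥ 2k, max |F| = C(n−1, k−1). The bound is attained by the star {A : i ∈ A} for any fixed i ∈ [n]. Here C(430−1, 4−1) = C(429, 3) = 13067054.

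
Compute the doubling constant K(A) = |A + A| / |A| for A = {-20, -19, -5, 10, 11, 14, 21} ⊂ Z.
K = |A + A| / |A| = 26/7

Enumerate A + A = {a + b : a, b ∈ A}. With |A| = 7, there are |A|^2 = 49 ordered sum pairs; collecting distinct values, A + A = {-40, -39, -38, -25, -24, -10, -9, -8, -6, -5, 1, 2, 5, 6, 9, 16, 20, 21, 22, 24, 25, 28, 31, 32, 35, 42}, so |A + A| = 26. Thus K = 26/7. For comparison, the minimum possible |A + A| over all 7-element sets is 2·7 − 1 = 13 (so min K = 13/7), attained only by arithmetic progressions.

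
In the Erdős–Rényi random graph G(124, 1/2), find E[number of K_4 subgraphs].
E[# K_4] = C(124, 4) · (1/2)^C(4, 2) = 9381251 / 2^6 = 146582.046875

For each 4-subset S of vertices (there are C(124, 4) = 9381251 such S), let X_S = 1 if S induces a K_4 (all C(4, 2) = 6 edges present). Then P(X_S = 1) = (1/2)^6 = 1/64. By linearity of expectation, E[# K_4] = C(124, 4) · (1/2)^6 = 9381251 / 64 = 146582.046875.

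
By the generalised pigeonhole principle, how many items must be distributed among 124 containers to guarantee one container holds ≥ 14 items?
n = (14 − 1)·124 + 1 = 1613

By the generalised pigeonhole principle, to guarantee some box contains ≥ r objects we need more than (r − 1) · k objects total. Threshold: n = (r − 1) · k + 1. With r = 14 and k = 124: n = 13 · 124 + 1 = 1612 + 1 = 1613. For n = 1612 = 13 · 124, we can put exactly 13 objects in every box, avoiding 14 in any single one — so 1613 is tight.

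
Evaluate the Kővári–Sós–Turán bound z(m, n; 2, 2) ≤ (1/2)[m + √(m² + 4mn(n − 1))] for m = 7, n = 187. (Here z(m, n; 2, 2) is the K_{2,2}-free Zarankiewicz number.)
z(7, 187; 2, 2) ≤ (1/2)[7 + √(7² + 4·7·187·186)] = (1/2)[7 + √973945] = 496.9433

Kővári–Sós–Turán: let r_1, ..., r_7 be the row sums and z = Σ r_i the total number of 1s. Each pair of columns can share at most one row with both entries 1 (else a 2×2 all-ones block appears), so Σ_i C(r_i, 2) ≤ C(187, 2) = 17391. By convexity Σ_i C(r_i, 2) ≥ 7·C(z/7, 2) = z(z − 7)/(2·7), giving z² − 7z − 7·187·186 ≤ 0 and hence z ≤ (1/2)[7 + √(49 + 4·243474)] = (1/2)[7 + √973945] ≈ (1/2)(7 + 986.8865) = 496.9433.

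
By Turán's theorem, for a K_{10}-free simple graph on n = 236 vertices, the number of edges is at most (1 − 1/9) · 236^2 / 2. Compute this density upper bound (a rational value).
Turán density bound = (8/9) · 236^2/2 = 222784/9 ≈ 24753.7778

Turán's theorem: ex(n, K_{r+1}) is achieved by the complete r-partite Turán graph T(n, r) with parts as balanced as possible, and is at most (1 − 1/r) · n^2/2. For r = 9, n = 236: the density bound is (8/9) · 55696/2 = 222784/9 ≈ 24753.7778. The integer-valued extremum is e(T(236, 9)) = 24753, which is strictly less than the density bound 222784/9 since 9 ∤ 236 (the parts of T(236, 9) cannot all be equal).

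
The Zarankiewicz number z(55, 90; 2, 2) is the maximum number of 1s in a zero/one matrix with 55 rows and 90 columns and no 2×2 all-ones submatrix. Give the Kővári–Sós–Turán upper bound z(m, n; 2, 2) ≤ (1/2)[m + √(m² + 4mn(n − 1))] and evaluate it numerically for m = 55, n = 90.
z(55, 90; 2, 2) ≤ (1/2)[55 + √(55² + 4·55·90·89)] = (1/2)[55 + √1765225] = 691.8089

Kővári–Sós–Turán: let r_1, ..., r_55 be the row sums and z = Σ r_i the total number of 1s. Each pair of columns can share at most one row with both entries 1 (else a 2×2 all-ones block appears), so Σ_i C(r_i, 2) ≤ C(90, 2) = 4005. By convexity Σ_i C(r_i, 2) ≥ 55·C(z/55, 2) = z(z − 55)/(2·55), giving z² − 55z − 55·90·89 ≤ 0 and hence z ≤ (1/2)[55 + √(3025 + 4·440550)] = (1/2)[55 + √1765225] ≈ (1/2)(55 + 1328.6177) = 691.8089.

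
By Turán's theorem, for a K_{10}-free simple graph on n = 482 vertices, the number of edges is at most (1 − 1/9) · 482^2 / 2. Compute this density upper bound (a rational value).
Turán density bound = (8/9) · 482^2/2 = 929296/9 ≈ 103255.1111

Turán's theorem: ex(n, K_{r+1}) is achieved by the complete r-partite Turán graph T(n, r) with parts as balanced as possible, and is at most (1 − 1/r) · n^2/2. For r = 9, n = 482: the density bound is (8/9) · 232324/2 = 929296/9 ≈ 103255.1111. The integer-valued extremum is e(T(482, 9)) = 103254, which is strictly less than the density bound 929296/9 since 9 ∤ 482 (the parts of T(482, 9) cannot all be equal).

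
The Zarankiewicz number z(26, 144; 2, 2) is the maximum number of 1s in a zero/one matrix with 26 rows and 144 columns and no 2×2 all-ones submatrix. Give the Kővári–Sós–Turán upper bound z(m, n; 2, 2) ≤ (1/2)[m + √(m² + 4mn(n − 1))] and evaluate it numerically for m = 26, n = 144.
z(26, 144; 2, 2) ≤ (1/2)[26 + √(26² + 4·26·144·143)] = (1/2)[26 + √2142244] = 744.8203

Kővári–Sós–Turán: let r_1, ..., r_26 be the row sums and z = Σ r_i the total number of 1s. Each pair of columns can share at most one row with both entries 1 (else a 2×2 all-ones block appears), so Σ_i C(r_i, 2) ≤ C(144, 2) = 10296. By convexity Σ_i C(r_i, 2) ≥ 26·C(z/26, 2) = z(z − 26)/(2·26), giving z² − 26z − 26·144·143 ≤ 0 and hence z ≤ (1/2)[26 + √(676 + 4·535392)] = (1/2)[26 + √2142244] ≈ (1/2)(26 + 1463.6407) = 744.8203.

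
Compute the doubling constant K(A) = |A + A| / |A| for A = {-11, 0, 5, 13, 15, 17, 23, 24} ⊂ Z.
K = |A + A| / |A| = 33/8

Enumerate A + A = {a + b : a, b ∈ A}. With |A| = 8, there are |A|^2 = 64 ordered sum pairs; collecting distinct values, A + A = {-22, -11, -6, 0, 2, 4, 5, 6, 10, 12, 13, 15, 17, 18, 20, 22, 23, 24, 26, 28, 29, 30, 32, 34, 36, 37, 38, 39, 40, 41, 46, 47, 48}, so |A + A| = 33. Thus K = 33/8. For comparison, the minimum possible |A + A| over all 8-element sets is 2·8 − 1 = 15 (so min K = 15/8), attained only by arithmetic progressions.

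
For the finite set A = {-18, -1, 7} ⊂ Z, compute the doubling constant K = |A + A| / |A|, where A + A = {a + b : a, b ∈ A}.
K = |A + A| / |A| = 6/3 = 2

Enumerate A + A = {a + b : a, b ∈ A}. With |A| = 3, there are |A|^2 = 9 ordered sum pairs; collecting distinct values, A + A = {-36, -19, -11, -2, 6, 14}, so |A + A| = 6. Thus K = 6/3 = 2. For comparison, the minimum possible |A + A| over all 3-element sets is 2·3 − 1 = 5 (so min K = 5/3), attained only by arithmetic progressions.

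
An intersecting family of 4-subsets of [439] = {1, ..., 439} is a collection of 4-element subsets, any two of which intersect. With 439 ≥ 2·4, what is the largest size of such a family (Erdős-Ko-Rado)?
max |F| = C(438, 3) = 13908836

Erdős-Ko-Rado (1961): when n ≥ 2k, max |F| = C(n−1, k−1). The bound is attained by the star {A : i ∈ A} for any fixed i ∈ [n]. Here C(439−1, 4−1) = C(438, 3) = 13908836.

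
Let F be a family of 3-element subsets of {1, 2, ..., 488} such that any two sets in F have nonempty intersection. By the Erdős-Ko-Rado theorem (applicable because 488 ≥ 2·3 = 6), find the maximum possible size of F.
max |F| = C(487, 2) = 118341

The Erdős-Ko-Rado theorem states: for n ≥ 2k, an intersecting family of k-subsets of an n-element set has size at most C(n − 1, k − 1), with equality for 'star' families {A ⊆ [n] : |A| = k, i ∈ A} (fix an element i). For n = 488, k = 3: C(487, 2) = 118341.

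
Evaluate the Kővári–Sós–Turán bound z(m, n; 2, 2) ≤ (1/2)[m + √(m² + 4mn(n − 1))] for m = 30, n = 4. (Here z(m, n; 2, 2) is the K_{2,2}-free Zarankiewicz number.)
z(30, 4; 2, 2) ≤ (1/2)[30 + √(30² + 4·30·4·3)] = (1/2)[30 + √2340] = 39.1868

Kővári–Sós–Turán: let r_1, ..., r_30 be the row sums and z = Σ r_i the total number of 1s. Each pair of columns can share at most one row with both entries 1 (else a 2×2 all-ones block appears), so Σ_i C(r_i, 2) ≤ C(4, 2) = 6. By convexity Σ_i C(r_i, 2) ≥ 30·C(z/30, 2) = z(z − 30)/(2·30), giving z² − 30z − 30·4·3 ≤ 0 and hence z ≤ (1/2)[30 + √(900 + 4·360)] = (1/2)[30 + √2340] ≈ (1/2)(30 + 48.3735) = 39.1868.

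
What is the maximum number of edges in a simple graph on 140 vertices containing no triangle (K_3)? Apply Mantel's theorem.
ex(140, K_3) = ⌊140^2/4⌋ = 4900

Mantel (1907): a triangle-free graph on n vertices has at most ⌊n^2/4⌋ edges, with equality for the complete bipartite graph K_{⌊n/2⌋, ⌈n/2⌉}. For n = 140: ⌊140^2/4⌋ = ⌊19600/4⌋ = 4900. The extremal graph is K_{70, 70}, which has 70·70 = 4900 edges.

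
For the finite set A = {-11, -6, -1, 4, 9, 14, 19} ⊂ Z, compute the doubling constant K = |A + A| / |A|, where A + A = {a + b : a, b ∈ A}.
K = |A + A| / |A| = 13/7

Enumerate A + A = {a + b : a, b ∈ A}. With |A| = 7, there are |A|^2 = 49 ordered sum pairs; collecting distinct values, A + A = {-22, -17, -12, -7, -2, 3, 8, 13, 18, 23, 28, 33, 38}, so |A + A| = 13. Thus K = 13/7. Here |A + A| = 2|A| − 1 = 13, the minimum possible — so K = 13/7 is minimal, which holds iff A is an arithmetic progression.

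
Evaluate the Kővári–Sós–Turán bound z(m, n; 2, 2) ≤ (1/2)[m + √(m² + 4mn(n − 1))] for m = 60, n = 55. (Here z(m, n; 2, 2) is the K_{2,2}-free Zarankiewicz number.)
z(60, 55; 2, 2) ≤ (1/2)[60 + √(60² + 4·60·55·54)] = (1/2)[60 + √716400] = 453.2021

Kővári–Sós–Turán: let r_1, ..., r_60 be the row sums and z = Σ r_i the total number of 1s. Each pair of columns can share at most one row with both entries 1 (else a 2×2 all-ones block appears), so Σ_i C(r_i, 2) ≤ C(55, 2) = 1485. By convexity Σ_i C(r_i, 2) ≥ 60·C(z/60, 2) = z(z − 60)/(2·60), giving z² − 60z − 60·55·54 ≤ 0 and hence z ≤ (1/2)[60 + √(3600 + 4·178200)] = (1/2)[60 + √716400] ≈ (1/2)(60 + 846.4042) = 453.2021.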